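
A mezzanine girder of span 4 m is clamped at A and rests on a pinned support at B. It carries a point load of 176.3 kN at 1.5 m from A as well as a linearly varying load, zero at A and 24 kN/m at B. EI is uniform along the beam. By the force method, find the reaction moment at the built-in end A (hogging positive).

Remove the prop at B; the released (primary) structure is a cantilever built in at A.
Primary-structure tip deflection at B by superposition:
  point load 176.3 at a = 1.5: Pa²(3L − a)/(6EI) = 694.2/EI
  triangular load, peak 24 at the free end: 11w₀L⁴/(120EI) = 563.2/EI
  δ_0 = 1257/EI
Flexibility coefficient — unit upward force at B: δ_{BB} = L³/(3EI) = 21.33/EI.
Compatibility at B: δ_0 − R_B·δ_{BB} = 0, so R_B = 1257/21.33 = 58.94 kN.
Moment equilibrium about A: M_A = Σ(load moments about A) − R_B·L = 392.4 − 58.94×4 = 156.7 kN·m.

M_A = 156.7 kN·m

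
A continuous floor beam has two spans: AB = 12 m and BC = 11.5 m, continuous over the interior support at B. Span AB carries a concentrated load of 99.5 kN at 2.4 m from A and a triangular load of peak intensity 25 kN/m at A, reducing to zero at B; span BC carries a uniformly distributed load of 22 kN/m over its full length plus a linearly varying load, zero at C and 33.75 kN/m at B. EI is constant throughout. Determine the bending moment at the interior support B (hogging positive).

Insert a hinge at B; M_B is the redundant, and each span becomes simply supported.
Discontinuity in slope at B on the released structure — sum the simple-span end rotations:
  span AB: point load 99.5 at a = 2.4: Pab(L + a)/(6LEI) = 458.5/EI
  span AB: triangular load, peak 25: 7w₀L³/(360EI) = 840/EI
  span BC: UDL 22: wL³/(24EI) = 1394/EI
  span BC: triangular load, peak 33.75: w₀L³/(45EI) = 1141/EI
  relative rotation θ_0 = (1298 + 2535)/EI = 3833/EI
A unit hogging moment at B produces rotation L₁/(3EI) + L₂/(3EI) = 7.833/EI.
Compatibility: M_B·(L₁+L₂)/(3EI) = θ_0, giving M_B = 489.4 kN·m (hogging).

M_B = 489.4 kN·m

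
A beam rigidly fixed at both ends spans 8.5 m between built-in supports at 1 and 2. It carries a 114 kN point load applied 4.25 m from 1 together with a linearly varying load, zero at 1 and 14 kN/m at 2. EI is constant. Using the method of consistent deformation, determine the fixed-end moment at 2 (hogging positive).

Release both end moments; the primary structure is a simply-supported span 12 with redundants M_1 and M_2.
End rotations of the released simple span under the applied load (×1/EI):
  at 1: point load 114 at a = 4.25: Pab(L + b)/(6LEI) = 514.8/EI
  at 2: point load 114 at a = 4.25: Pab(L + a)/(6LEI) = 514.8/EI
  at 1: triangular load, peak 14: 7w₀L³/(360EI) = 167.2/EI
  at 2: triangular load, peak 14: w₀L³/(45EI) = 191.1/EI
  θ_10 = 682/EI,  θ_20 = 705.8/EI
Flexibility coefficients: a unit moment at one end gives L/(3EI) there and L/(6EI) at the far end, so f₁₁ = f₂₂ = 2.833/EI and f₁₂ = f₂₁ = 1.417/EI.
Compatibility — zero rotation at each built-in end:
  2.833 M_1 + 1.417 M_2 = 682
  1.417 M_1 + 2.833 M_2 = 705.8
Solving the pair gives M_1 = 154.8 kN·m and M_2 = 171.7 kN·m (hogging).

M_2 = 171.7 kN·m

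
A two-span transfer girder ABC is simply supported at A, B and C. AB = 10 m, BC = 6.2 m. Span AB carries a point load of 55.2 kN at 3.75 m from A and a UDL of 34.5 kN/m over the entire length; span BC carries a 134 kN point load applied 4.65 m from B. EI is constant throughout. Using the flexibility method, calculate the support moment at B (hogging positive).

M_B = 358.4 kN·m

Take M_B as the redundant. Released structure: two simple spans AB and BC with a hinge at B.
Rotations at B on the released spans (each span's end-slope, ×1/EI):
  span AB: point load 55.2 at a = 3.75: Pab(L + a)/(6LEI) = 296.5/EI
  span AB: UDL 34.5: wL³/(24EI) = 1438/EI
  span BC: point load 134 at a = 4.65: Pab(L + b)/(6LEI) = 201.2/EI
  relative rotation θ_0 = (1734 + 201.2)/EI = 1935/EI
A unit hogging moment at B produces rotation L₁/(3EI) + L₂/(3EI) = 5.4/EI.
Slope continuity at B: θ_0 = M_B·5.4/EI, so M_B = 1935/5.4 = 358.4 kN·m (hogging).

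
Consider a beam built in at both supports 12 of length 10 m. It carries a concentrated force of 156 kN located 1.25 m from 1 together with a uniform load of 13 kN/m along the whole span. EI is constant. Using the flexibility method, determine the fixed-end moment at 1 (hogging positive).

Take the two fixed-end moments M_1, M_2 as redundants; the released structure is the simple span 12.
Simple-span end rotations at 1 and 2 under the given loads:
  at 1: point load 156 at a = 1.25: Pab(L + b)/(6LEI) = 533.2/EI
  at 2: point load 156 at a = 1.25: Pab(L + a)/(6LEI) = 319.9/EI
  at 1: UDL 13: wL³/(24EI) = 541.7/EI
  at 2: UDL 13: wL³/(24EI) = 541.7/EI
  θ_10 = 1075/EI,  θ_20 = 861.6/EI
Flexibility coefficients: a unit moment at one end gives L/(3EI) there and L/(6EI) at the far end, so f₁₁ = f₂₂ = 3.333/EI and f₁₂ = f₂₁ = 1.667/EI.
Compatibility — zero rotation at each built-in end:
  3.333 M_1 + 1.667 M_2 = 1075
  1.667 M_1 + 3.333 M_2 = 861.6
Solving the pair gives M_1 = 257.6 kN·m and M_2 = 129.7 kN·m (hogging).

M_1 = 257.6 kN·m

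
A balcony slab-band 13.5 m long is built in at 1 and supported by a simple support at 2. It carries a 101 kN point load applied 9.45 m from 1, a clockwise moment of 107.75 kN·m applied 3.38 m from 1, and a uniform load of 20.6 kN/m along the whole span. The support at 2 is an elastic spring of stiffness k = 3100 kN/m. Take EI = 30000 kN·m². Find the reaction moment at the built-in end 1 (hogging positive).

Release the roller at 2. Primary structure: cantilever fixed at 1.
Deflection at 2 on the released cantilever, summing each load's contribution:
  point load 101 at a = 9.45: Pa²(3L − a)/(6EI) = 46676/EI
  clockwise couple 107.75 at a = 3.38: M₀a(2L − a)/(2EI) = 4301/EI
  UDL 20.6: wL⁴/(8EI) = 85529/EI
  δ_0 = 136506/EI
Tip deflection under a unit load at 2: L³/(3EI) = 820.1/EI.
With EI = 30000 kN·m²: δ_0 = 4.5502 m and δ_{22} = 0.027338 m/kN.
Compatibility — the spring shortens by R_2/k under the reaction it provides: δ_0 − R_2·δ_{22} = R_2/k. With 1/k = 0.000323 m/kN, R_2 = δ_0 / (δ_{22} + 1/k) = 4.5502 / (0.027338 + 0.000323) = 164.5 kN.
Moment equilibrium about 1: M_1 = Σ(load moments about 1) − R_2·L = 2939 − 164.5×13.5 = 718.6 kN·m.

M_1 = 718.6 kN·m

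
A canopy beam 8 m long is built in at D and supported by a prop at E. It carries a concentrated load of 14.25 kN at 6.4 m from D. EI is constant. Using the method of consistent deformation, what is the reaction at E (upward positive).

R_E = 10.03 kN

Choose R_E as the redundant. The primary structure is the cantilever fixed at D.
Primary-structure tip deflection at E by superposition:
  point load 14.25 at a = 6.4: Pa²(3L − a)/(6EI) = 1712/EI
Flexibility coefficient — unit upward force at E: δ_{EE} = L³/(3EI) = 170.7/EI.
Compatibility at E: δ_0 − R_E·δ_{EE} = 0, so R_E = 1712/170.7 = 10.03 kN.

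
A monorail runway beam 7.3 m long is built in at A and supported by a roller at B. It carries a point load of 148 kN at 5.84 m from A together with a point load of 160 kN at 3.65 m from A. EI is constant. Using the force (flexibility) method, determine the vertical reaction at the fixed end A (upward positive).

Remove the prop at B; the released (primary) structure is a cantilever built in at A.
Free-end deflection of the primary structure under the applied loading (downward +):
  point load 148 at a = 5.84: Pa²(3L − a)/(6EI) = 13511/EI
  point load 160 at a = 3.65: Pa²(3L − a)/(6EI) = 6484/EI
  δ_0 = 19994/EI
Tip deflection under a unit load at B: L³/(3EI) = 129.7/EI.
Compatibility at B: δ_0 − R_B·δ_{BB} = 0, so R_B = 19994/129.7 = 154.2 kN.
Vertical equilibrium: R_A = ΣP − R_B = 308 − 154.2 = 153.8 kN.

R_A = 153.8 kN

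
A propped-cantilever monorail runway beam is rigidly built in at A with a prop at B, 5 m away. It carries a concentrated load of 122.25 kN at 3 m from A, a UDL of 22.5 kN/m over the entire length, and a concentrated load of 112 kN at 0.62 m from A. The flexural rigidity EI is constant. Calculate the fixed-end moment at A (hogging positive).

M_A = 230.1 kN·m

Release the roller at B. Primary structure: cantilever fixed at A.
Downward deflection at the released point B due to the loads:
  point load 122.25 at a = 3: Pa²(3L − a)/(6EI) = 2200/EI
  UDL 22.5: wL⁴/(8EI) = 1758/EI
  point load 112 at a = 0.62: Pa²(3L − a)/(6EI) = 103.2/EI
  δ_0 = 4061/EI
Flexibility coefficient — unit upward force at B: δ_{BB} = L³/(3EI) = 41.67/EI.
The prop prevents deflection at B: R_B = δ_0/δ_{BB} = 4061/41.67 = 97.48 kN.
Moment equilibrium about A: M_A = Σ(load moments about A) − R_B·L = 717.4 − 97.48×5 = 230.1 kN·m.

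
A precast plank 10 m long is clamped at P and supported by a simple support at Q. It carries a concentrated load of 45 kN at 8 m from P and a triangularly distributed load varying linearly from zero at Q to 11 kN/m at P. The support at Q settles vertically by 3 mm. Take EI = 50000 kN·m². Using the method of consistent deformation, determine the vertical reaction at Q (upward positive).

Take the reaction at Q as the redundant and release it; the primary structure is a cantilever fixed at P.
Downward deflection at the released point Q due to the loads:
  point load 45 at a = 8: Pa²(3L − a)/(6EI) = 10560/EI
  triangular load, peak 11 at the fixed end: w₀L⁴/(30EI) = 3667/EI
  δ_0 = 14227/EI
Tip deflection under a unit load at Q: L³/(3EI) = 333.3/EI.
With EI = 50000 kN·m²: δ_0 = 0.28453 m and δ_{QQ} = 0.006667 m/kN.
Compatibility — the beam at Q must follow the support down by 0.003 m: δ_0 − R_Q·δ_{QQ} = 0.003, so R_Q = (0.28453 − 0.003)/0.006667 = 42.23 kN.

R_Q = 42.23 kN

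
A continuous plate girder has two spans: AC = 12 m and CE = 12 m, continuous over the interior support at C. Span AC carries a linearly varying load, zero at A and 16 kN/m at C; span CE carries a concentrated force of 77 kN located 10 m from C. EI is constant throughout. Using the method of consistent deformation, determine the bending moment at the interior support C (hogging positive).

Release continuity at C by inserting a hinge; the redundant is the internal moment M_C. The primary structure is two simply-supported spans AC and CE.
End slopes at the hinge C, treating each span as simply supported:
  span AC: triangular load, peak 16: w₀L³/(45EI) = 614.4/EI
  span CE: point load 77 at a = 10: Pab(L + b)/(6LEI) = 299.4/EI
  relative rotation θ_0 = (614.4 + 299.4)/EI = 913.8/EI
A unit hogging moment at C produces rotation L₁/(3EI) + L₂/(3EI) = 8/EI.
Slope continuity at C: θ_0 = M_C·8/EI, so M_C = 913.8/8 = 114.2 kN·m (hogging).

M_C = 114.2 kN·m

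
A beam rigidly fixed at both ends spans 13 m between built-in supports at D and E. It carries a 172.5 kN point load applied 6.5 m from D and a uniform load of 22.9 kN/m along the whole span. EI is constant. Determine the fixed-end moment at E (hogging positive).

Take the two fixed-end moments M_D, M_E as redundants; the released structure is the simple span DE.
On the primary (simply-supported) span, the end slopes from the loading are:
  at D: point load 172.5 at a = 6.5: Pab(L + b)/(6LEI) = 1822/EI
  at E: point load 172.5 at a = 6.5: Pab(L + a)/(6LEI) = 1822/EI
  at D: UDL 22.9: wL³/(24EI) = 2096/EI
  at E: UDL 22.9: wL³/(24EI) = 2096/EI
  θ_D0 = 3918/EI,  θ_E0 = 3918/EI
Flexibility coefficients: a unit moment at one end gives L/(3EI) there and L/(6EI) at the far end, so f₁₁ = f₂₂ = 4.333/EI and f₁₂ = f₂₁ = 2.167/EI.
Compatibility — zero rotation at each built-in end:
  4.333 M_D + 2.167 M_E = 3918
  2.167 M_D + 4.333 M_E = 3918
Solving the pair gives M_D = 602.8 kN·m and M_E = 602.8 kN·m (hogging).

M_E = 602.8 kN·m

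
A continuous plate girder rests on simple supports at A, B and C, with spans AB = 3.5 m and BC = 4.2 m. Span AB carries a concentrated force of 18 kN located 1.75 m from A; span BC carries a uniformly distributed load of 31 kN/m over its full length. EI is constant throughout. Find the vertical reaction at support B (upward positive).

Insert a hinge at B; M_B is the redundant, and each span becomes simply supported.
Rotations at B on the released spans (each span's end-slope, ×1/EI):
  span AB: point load 18 at a = 1.75: Pab(L + a)/(6LEI) = 13.78/EI
  span BC: UDL 31: wL³/(24EI) = 95.7/EI
  relative rotation θ_0 = (13.78 + 95.7)/EI = 109.5/EI
A unit hogging moment at B produces rotation L₁/(3EI) + L₂/(3EI) = 2.567/EI.
Compatibility: M_B·(L₁+L₂)/(3EI) = θ_0, giving M_B = 42.65 kN·m (hogging).
Span AB, ΣM about A with M_B applied at B: R_B^{AB}·3.5 = 31.5 + 42.65, so R_B^{AB} = 21.19 kN and R_A = 18 − 21.19 = -3.187 kN.
Span BC, ΣM about C: R_B^{BC}·4.2 = 273.4 + 42.65, so R_B^{BC} = 75.26 kN and R_C = 130.2 − 75.26 = 54.94 kN.
R_B = 21.19 + 75.26 = 96.44 kN.

R_B = 96.44 kN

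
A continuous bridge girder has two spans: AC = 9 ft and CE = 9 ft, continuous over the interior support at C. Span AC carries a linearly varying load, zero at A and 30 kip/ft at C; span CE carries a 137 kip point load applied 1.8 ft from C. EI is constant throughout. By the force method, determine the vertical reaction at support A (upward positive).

Insert a hinge at C; M_C is the redundant, and each span becomes simply supported.
Discontinuity in slope at C on the released structure — sum the simple-span end rotations:
  span AC: triangular load, peak 30: w₀L³/(45EI) = 486/EI
  span CE: point load 137 at a = 1.8: Pab(L + b)/(6LEI) = 532.7/EI
  relative rotation θ_0 = (486 + 532.7)/EI = 1019/EI
A unit hogging moment at C produces rotation L₁/(3EI) + L₂/(3EI) = 6/EI.
Compatibility: M_C·(L₁+L₂)/(3EI) = θ_0, giving M_C = 169.8 kip·ft (hogging).
Span AC, ΣM about A with M_C applied at C: R_C^{AC}·9 = 810 + 169.8, so R_C^{AC} = 108.9 kip and R_A = 135 − 108.9 = 26.14 kip.

R_A = 26.14 kip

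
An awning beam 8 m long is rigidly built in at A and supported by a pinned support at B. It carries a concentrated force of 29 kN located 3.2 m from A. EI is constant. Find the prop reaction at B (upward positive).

Choose R_B as the redundant. The primary structure is the cantilever fixed at A.
Primary-structure tip deflection at B by superposition:
  point load 29 at a = 3.2: Pa²(3L − a)/(6EI) = 1029/EI
Tip deflection under a unit load at B: L³/(3EI) = 170.7/EI.
The prop prevents deflection at B: R_B = δ_0/δ_{BB} = 1029/170.7 = 6.032 kN.

R_B = 6.032 kN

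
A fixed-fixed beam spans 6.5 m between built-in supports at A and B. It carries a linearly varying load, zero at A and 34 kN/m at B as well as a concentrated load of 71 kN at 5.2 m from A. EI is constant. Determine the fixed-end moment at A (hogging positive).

M_A = 62.65 kN·m

Release both end moments; the primary structure is a simply-supported span AB with redundants M_A and M_B.
Simple-span end rotations at A and B under the given loads:
  at A: triangular load, peak 34: 7w₀L³/(360EI) = 181.6/EI
  at B: triangular load, peak 34: w₀L³/(45EI) = 207.5/EI
  at A: point load 71 at a = 5.2: Pab(L + b)/(6LEI) = 95.99/EI
  at B: point load 71 at a = 5.2: Pab(L + a)/(6LEI) = 144/EI
  θ_A0 = 277.5/EI,  θ_B0 = 351.5/EI
Flexibility coefficients: a unit moment at one end gives L/(3EI) there and L/(6EI) at the far end, so f₁₁ = f₂₂ = 2.167/EI and f₁₂ = f₂₁ = 1.083/EI.
Compatibility — zero rotation at each built-in end:
  2.167 M_A + 1.083 M_B = 277.5
  1.083 M_A + 2.167 M_B = 351.5
Solving the pair gives M_A = 62.65 kN·m and M_B = 130.9 kN·m (hogging).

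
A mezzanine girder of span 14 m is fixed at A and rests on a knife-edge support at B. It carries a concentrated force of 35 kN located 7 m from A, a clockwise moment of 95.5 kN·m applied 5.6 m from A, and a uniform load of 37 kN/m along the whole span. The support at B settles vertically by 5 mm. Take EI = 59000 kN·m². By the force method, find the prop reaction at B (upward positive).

Release the roller at B. Primary structure: cantilever fixed at A.
Deflection at B on the released cantilever, summing each load's contribution:
  point load 35 at a = 7: Pa²(3L − a)/(6EI) = 10004/EI
  clockwise couple 95.5 at a = 5.6: M₀a(2L − a)/(2EI) = 5990/EI
  UDL 37: wL⁴/(8EI) = 177674/EI
  δ_0 = 193668/EI
Tip deflection under a unit load at B: L³/(3EI) = 914.7/EI.
With EI = 59000 kN·m²: δ_0 = 3.2825 m and δ_{BB} = 0.015503 m/kN.
Compatibility — the beam at B must follow the support down by 0.005 m: δ_0 − R_B·δ_{BB} = 0.005, so R_B = (3.2825 − 0.005)/0.015503 = 211.4 kN.

R_B = 211.4 kN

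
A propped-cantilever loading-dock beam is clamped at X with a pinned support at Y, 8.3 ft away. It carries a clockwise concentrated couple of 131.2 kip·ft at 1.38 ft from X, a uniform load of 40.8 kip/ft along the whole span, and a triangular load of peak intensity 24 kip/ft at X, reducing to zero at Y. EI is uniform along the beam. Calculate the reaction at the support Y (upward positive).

Take the reaction at Y as the redundant and release it; the primary structure is a cantilever fixed at X.
Deflection at Y on the released cantilever, summing each load's contribution:
  clockwise couple 131.2 at a = 1.38: M₀a(2L − a)/(2EI) = 1378/EI
  UDL 40.8: wL⁴/(8EI) = 24204/EI
  triangular load, peak 24 at the fixed end: w₀L⁴/(30EI) = 3797/EI
  δ_0 = 29378/EI
Tip deflection under a unit load at Y: L³/(3EI) = 190.6/EI.
Compatibility at Y: δ_0 − R_Y·δ_{YY} = 0, so R_Y = 29378/190.6 = 154.1 kip.

R_Y = 154.1 kip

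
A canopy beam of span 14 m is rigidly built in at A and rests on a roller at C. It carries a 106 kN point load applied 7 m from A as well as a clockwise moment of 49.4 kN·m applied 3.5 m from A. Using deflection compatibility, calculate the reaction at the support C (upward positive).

R_C = 35.44 kN

Release the roller at C. Primary structure: cantilever fixed at A.
Free-end deflection of the primary structure under the applied loading (downward +):
  point load 106 at a = 7: Pa²(3L − a)/(6EI) = 30298/EI
  clockwise couple 49.4 at a = 3.5: M₀a(2L − a)/(2EI) = 2118/EI
  δ_0 = 32416/EI
Flexibility coefficient — unit upward force at C: δ_{CC} = L³/(3EI) = 914.7/EI.
The prop prevents deflection at C: R_C = δ_0/δ_{CC} = 32416/914.7 = 35.44 kN.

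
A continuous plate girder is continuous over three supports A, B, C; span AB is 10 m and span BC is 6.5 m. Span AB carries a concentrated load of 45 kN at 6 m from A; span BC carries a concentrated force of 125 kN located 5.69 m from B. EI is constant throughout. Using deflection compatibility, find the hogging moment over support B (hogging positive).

M_B = 72 kN·m

Insert a hinge at B; M_B is the redundant, and each span becomes simply supported.
Discontinuity in slope at B on the released structure — sum the simple-span end rotations:
  span AB: point load 45 at a = 6: Pab(L + a)/(6LEI) = 288/EI
  span BC: point load 125 at a = 5.69: Pab(L + b)/(6LEI) = 108/EI
  relative rotation θ_0 = (288 + 108)/EI = 396/EI
A unit hogging moment at B produces rotation L₁/(3EI) + L₂/(3EI) = 5.5/EI.
Slope continuity at B: θ_0 = M_B·5.5/EI, so M_B = 396/5.5 = 72 kN·m (hogging).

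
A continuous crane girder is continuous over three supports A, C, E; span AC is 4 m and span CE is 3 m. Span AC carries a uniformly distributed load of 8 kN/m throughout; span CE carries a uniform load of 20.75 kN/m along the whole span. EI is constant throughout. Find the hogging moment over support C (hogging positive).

Take M_C as the redundant. Released structure: two simple spans AC and CE with a hinge at C.
Discontinuity in slope at C on the released structure — sum the simple-span end rotations:
  span AC: UDL 8: wL³/(24EI) = 21.33/EI
  span CE: UDL 20.75: wL³/(24EI) = 23.34/EI
  relative rotation θ_0 = (21.33 + 23.34)/EI = 44.68/EI
A unit hogging moment at C produces rotation L₁/(3EI) + L₂/(3EI) = 2.333/EI.
Compatibility: M_C·(L₁+L₂)/(3EI) = θ_0, giving M_C = 19.15 kN·m (hogging).

M_C = 19.15 kN·m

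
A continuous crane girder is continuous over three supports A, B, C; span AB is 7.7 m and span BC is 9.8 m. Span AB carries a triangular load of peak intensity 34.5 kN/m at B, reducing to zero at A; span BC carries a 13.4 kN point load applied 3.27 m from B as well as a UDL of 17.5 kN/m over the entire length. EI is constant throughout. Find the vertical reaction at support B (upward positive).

R_B = 227.6 kN

Take M_B as the redundant. Released structure: two simple spans AB and BC with a hinge at B.
Discontinuity in slope at B on the released structure — sum the simple-span end rotations:
  span AB: triangular load, peak 34.5: w₀L³/(45EI) = 350/EI
  span BC: point load 13.4 at a = 3.27: Pab(L + b)/(6LEI) = 79.46/EI
  span BC: UDL 17.5: wL³/(24EI) = 686.3/EI
  relative rotation θ_0 = (350 + 765.8)/EI = 1116/EI
A unit hogging moment at B produces rotation L₁/(3EI) + L₂/(3EI) = 5.833/EI.
Slope continuity at B: θ_0 = M_B·5.833/EI, so M_B = 1116/5.833 = 191.3 kN·m (hogging).
Span AB, ΣM about A with M_B applied at B: R_B^{AB}·7.7 = 681.8 + 191.3, so R_B^{AB} = 113.4 kN and R_A = 132.8 − 113.4 = 19.43 kN.
Span BC, ΣM about C: R_B^{BC}·9.8 = 927.9 + 191.3, so R_B^{BC} = 114.2 kN and R_C = 184.9 − 114.2 = 70.7 kN.
R_B = 113.4 + 114.2 = 227.6 kN.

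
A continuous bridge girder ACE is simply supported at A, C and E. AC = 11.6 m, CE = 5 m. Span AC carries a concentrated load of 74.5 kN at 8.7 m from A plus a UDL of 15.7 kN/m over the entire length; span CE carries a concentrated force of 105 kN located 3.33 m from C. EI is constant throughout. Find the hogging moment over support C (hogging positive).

Release continuity at C by inserting a hinge; the redundant is the internal moment M_C. The primary structure is two simply-supported spans AC and CE.
Rotations at C on the released spans (each span's end-slope, ×1/EI):
  span AC: point load 74.5 at a = 8.7: Pab(L + a)/(6LEI) = 548.2/EI
  span AC: UDL 15.7: wL³/(24EI) = 1021/EI
  span CE: point load 105 at a = 3.33: Pab(L + b)/(6LEI) = 129.8/EI
  relative rotation θ_0 = (1569 + 129.8)/EI = 1699/EI
A unit hogging moment at C produces rotation L₁/(3EI) + L₂/(3EI) = 5.533/EI.
Slope continuity at C: θ_0 = M_C·5.533/EI, so M_C = 1699/5.533 = 307.1 kN·m (hogging).

M_C = 307.1 kN·m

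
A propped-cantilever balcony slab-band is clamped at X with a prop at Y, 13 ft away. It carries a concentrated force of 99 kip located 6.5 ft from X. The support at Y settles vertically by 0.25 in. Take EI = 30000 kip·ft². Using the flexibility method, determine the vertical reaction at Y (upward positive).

Remove the prop at Y; the released (primary) structure is a cantilever built in at X.
Primary-structure tip deflection at Y by superposition:
  point load 99 at a = 6.5: Pa²(3L − a)/(6EI) = 22657/EI
Flexibility coefficient — unit upward force at Y: δ_{YY} = L³/(3EI) = 732.3/EI.
With EI = 30000 kip·ft²: δ_0 = 0.75522 ft and δ_{YY} = 0.024411 ft/kip.
Compatibility — the beam at Y must follow the support down by 0.02083 ft: δ_0 − R_Y·δ_{YY} = 0.02083, so R_Y = (0.75522 − 0.02083)/0.024411 = 30.08 kip.

R_Y = 30.08 kip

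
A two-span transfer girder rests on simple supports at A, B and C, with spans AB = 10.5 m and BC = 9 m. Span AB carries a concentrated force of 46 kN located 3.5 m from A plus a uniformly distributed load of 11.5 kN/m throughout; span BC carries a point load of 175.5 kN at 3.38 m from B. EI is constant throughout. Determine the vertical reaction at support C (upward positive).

R_C = 36.72 kN

Release continuity at B by inserting a hinge; the redundant is the internal moment M_B. The primary structure is two simply-supported spans AB and BC.
Discontinuity in slope at B on the released structure — sum the simple-span end rotations:
  span AB: point load 46 at a = 3.5: Pab(L + a)/(6LEI) = 250.4/EI
  span AB: UDL 11.5: wL³/(24EI) = 554.7/EI
  span BC: point load 175.5 at a = 3.38: Pab(L + b)/(6LEI) = 902.6/EI
  relative rotation θ_0 = (805.1 + 902.6)/EI = 1708/EI
A unit hogging moment at B produces rotation L₁/(3EI) + L₂/(3EI) = 6.5/EI.
Compatibility: M_B·(L₁+L₂)/(3EI) = θ_0, giving M_B = 262.7 kN·m (hogging).
Span BC, ΣM about C: R_B^{BC}·9 = 986.3 + 262.7, so R_B^{BC} = 138.8 kN and R_C = 175.5 − 138.8 = 36.72 kN.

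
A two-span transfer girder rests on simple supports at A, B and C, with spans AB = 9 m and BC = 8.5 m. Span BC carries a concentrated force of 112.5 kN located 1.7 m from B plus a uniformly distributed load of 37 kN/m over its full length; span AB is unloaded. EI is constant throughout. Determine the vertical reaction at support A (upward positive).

R_A = -25.47 kN

Release continuity at B by inserting a hinge; the redundant is the internal moment M_B. The primary structure is two simply-supported spans AB and BC.
Discontinuity in slope at B on the released structure — sum the simple-span end rotations:
  span BC: point load 112.5 at a = 1.7: Pab(L + b)/(6LEI) = 390.1/EI
  span BC: UDL 37: wL³/(24EI) = 946.8/EI
  relative rotation θ_0 = (0 + 1337)/EI = 1337/EI
A unit hogging moment at B produces rotation L₁/(3EI) + L₂/(3EI) = 5.833/EI.
Slope continuity at B: θ_0 = M_B·5.833/EI, so M_B = 1337/5.833 = 229.2 kN·m (hogging).
Span AB, ΣM about A with M_B applied at B: R_B^{AB}·9 = 0 + 229.2, so R_B^{AB} = 25.47 kN and R_A = 0 − 25.47 = -25.47 kN.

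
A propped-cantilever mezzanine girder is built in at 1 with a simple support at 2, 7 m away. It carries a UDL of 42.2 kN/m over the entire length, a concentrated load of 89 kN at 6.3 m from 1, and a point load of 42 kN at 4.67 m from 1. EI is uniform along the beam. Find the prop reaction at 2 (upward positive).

R_2 = 208.3 kN

Take the reaction at 2 as the redundant and release it; the primary structure is a cantilever fixed at 1.
Free-end deflection of the primary structure under the applied loading (downward +):
  UDL 42.2: wL⁴/(8EI) = 12665/EI
  point load 89 at a = 6.3: Pa²(3L − a)/(6EI) = 8654/EI
  point load 42 at a = 4.67: Pa²(3L − a)/(6EI) = 2493/EI
  δ_0 = 23813/EI
Flexibility coefficient — unit upward force at 2: δ_{22} = L³/(3EI) = 114.3/EI.
The prop prevents deflection at 2: R_2 = δ_0/δ_{22} = 23813/114.3 = 208.3 kN.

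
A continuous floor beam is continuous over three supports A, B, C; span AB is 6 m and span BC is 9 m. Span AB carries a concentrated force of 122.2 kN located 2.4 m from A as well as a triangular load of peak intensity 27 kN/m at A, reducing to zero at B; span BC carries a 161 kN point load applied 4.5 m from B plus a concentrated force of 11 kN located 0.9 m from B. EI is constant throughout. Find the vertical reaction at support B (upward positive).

Release continuity at B by inserting a hinge; the redundant is the internal moment M_B. The primary structure is two simply-supported spans AB and BC.
Discontinuity in slope at B on the released structure — sum the simple-span end rotations:
  span AB: point load 122.2 at a = 2.4: Pab(L + a)/(6LEI) = 246.4/EI
  span AB: triangular load, peak 27: 7w₀L³/(360EI) = 113.4/EI
  span BC: point load 161 at a = 4.5: Pab(L + b)/(6LEI) = 815.1/EI
  span BC: point load 11 at a = 0.9: Pab(L + b)/(6LEI) = 25.39/EI
  relative rotation θ_0 = (359.8 + 840.5)/EI = 1200/EI
A unit hogging moment at B produces rotation L₁/(3EI) + L₂/(3EI) = 5/EI.
Slope continuity at B: θ_0 = M_B·5/EI, so M_B = 1200/5 = 240 kN·m (hogging).
Span AB, ΣM about A with M_B applied at B: R_B^{AB}·6 = 455.3 + 240, so R_B^{AB} = 115.9 kN and R_A = 203.2 − 115.9 = 87.31 kN.
Span BC, ΣM about C: R_B^{BC}·9 = 813.6 + 240, so R_B^{BC} = 117.1 kN and R_C = 172 − 117.1 = 54.93 kN.
R_B = 115.9 + 117.1 = 233 kN.

R_B = 233 kN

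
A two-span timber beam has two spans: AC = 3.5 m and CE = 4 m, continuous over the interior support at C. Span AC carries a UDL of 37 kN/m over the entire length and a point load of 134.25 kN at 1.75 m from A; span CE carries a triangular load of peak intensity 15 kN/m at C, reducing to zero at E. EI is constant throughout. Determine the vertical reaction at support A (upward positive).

Release continuity at C by inserting a hinge; the redundant is the internal moment M_C. The primary structure is two simply-supported spans AC and CE.
Discontinuity in slope at C on the released structure — sum the simple-span end rotations:
  span AC: UDL 37: wL³/(24EI) = 66.1/EI
  span AC: point load 134.25 at a = 1.75: Pab(L + a)/(6LEI) = 102.8/EI
  span CE: triangular load, peak 15: w₀L³/(45EI) = 21.33/EI
  relative rotation θ_0 = (168.9 + 21.33)/EI = 190.2/EI
A unit hogging moment at C produces rotation L₁/(3EI) + L₂/(3EI) = 2.5/EI.
Compatibility: M_C·(L₁+L₂)/(3EI) = θ_0, giving M_C = 76.09 kN·m (hogging).
Span AC, ΣM about A with M_C applied at C: R_C^{AC}·3.5 = 461.6 + 76.09, so R_C^{AC} = 153.6 kN and R_A = 263.8 − 153.6 = 110.1 kN.

R_A = 110.1 kN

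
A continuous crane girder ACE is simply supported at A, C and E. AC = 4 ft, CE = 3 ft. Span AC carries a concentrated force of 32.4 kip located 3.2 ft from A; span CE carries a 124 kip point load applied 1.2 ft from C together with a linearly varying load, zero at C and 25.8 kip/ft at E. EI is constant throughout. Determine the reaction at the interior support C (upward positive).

Take M_C as the redundant. Released structure: two simple spans AC and CE with a hinge at C.
Discontinuity in slope at C on the released structure — sum the simple-span end rotations:
  span AC: point load 32.4 at a = 3.2: Pab(L + a)/(6LEI) = 24.88/EI
  span CE: point load 124 at a = 1.2: Pab(L + b)/(6LEI) = 71.42/EI
  span CE: triangular load, peak 25.8: 7w₀L³/(360EI) = 13.54/EI
  relative rotation θ_0 = (24.88 + 84.97)/EI = 109.9/EI
A unit hogging moment at C produces rotation L₁/(3EI) + L₂/(3EI) = 2.333/EI.
Slope continuity at C: θ_0 = M_C·2.333/EI, so M_C = 109.9/2.333 = 47.08 kip·ft (hogging).
Span AC, ΣM about A with M_C applied at C: R_C^{AC}·4 = 103.7 + 47.08, so R_C^{AC} = 37.69 kip and R_A = 32.4 − 37.69 = -5.29 kip.
Span CE, ΣM about E: R_C^{CE}·3 = 261.9 + 47.08, so R_C^{CE} = 103 kip and R_E = 162.7 − 103 = 59.71 kip.
R_C = 37.69 + 103 = 140.7 kip.

R_C = 140.7 kip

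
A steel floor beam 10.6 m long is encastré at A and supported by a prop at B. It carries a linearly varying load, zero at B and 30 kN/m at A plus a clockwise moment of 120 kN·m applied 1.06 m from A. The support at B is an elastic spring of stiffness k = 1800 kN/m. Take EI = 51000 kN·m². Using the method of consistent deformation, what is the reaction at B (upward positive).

Choose R_B as the redundant. The primary structure is the cantilever fixed at A.
Deflection at B on the released cantilever, summing each load's contribution:
  triangular load, peak 30 at the fixed end: w₀L⁴/(30EI) = 12625/EI
  clockwise couple 120 at a = 1.06: M₀a(2L − a)/(2EI) = 1281/EI
  δ_0 = 13906/EI
Tip deflection under a unit load at B: L³/(3EI) = 397/EI.
With EI = 51000 kN·m²: δ_0 = 0.27266 m and δ_{BB} = 0.007784 m/kN.
Compatibility — the spring shortens by R_B/k under the reaction it provides: δ_0 − R_B·δ_{BB} = R_B/k. With 1/k = 0.000556 m/kN, R_B = δ_0 / (δ_{BB} + 1/k) = 0.27266 / (0.007784 + 0.000556) = 32.69 kN.

R_B = 32.69 kN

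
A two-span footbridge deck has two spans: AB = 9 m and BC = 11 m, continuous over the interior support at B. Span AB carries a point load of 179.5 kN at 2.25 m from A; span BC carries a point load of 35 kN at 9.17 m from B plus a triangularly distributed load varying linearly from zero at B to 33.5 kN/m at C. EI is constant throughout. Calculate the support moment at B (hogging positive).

Insert a hinge at B; M_B is the redundant, and each span becomes simply supported.
Discontinuity in slope at B on the released structure — sum the simple-span end rotations:
  span AB: point load 179.5 at a = 2.25: Pab(L + a)/(6LEI) = 567.9/EI
  span BC: point load 35 at a = 9.17: Pab(L + b)/(6LEI) = 114.2/EI
  span BC: triangular load, peak 33.5: 7w₀L³/(360EI) = 867/EI
  relative rotation θ_0 = (567.9 + 981.2)/EI = 1549/EI
A unit hogging moment at B produces rotation L₁/(3EI) + L₂/(3EI) = 6.667/EI.
Slope continuity at B: θ_0 = M_B·6.667/EI, so M_B = 1549/6.667 = 232.4 kN·m (hogging).

M_B = 232.4 kN·m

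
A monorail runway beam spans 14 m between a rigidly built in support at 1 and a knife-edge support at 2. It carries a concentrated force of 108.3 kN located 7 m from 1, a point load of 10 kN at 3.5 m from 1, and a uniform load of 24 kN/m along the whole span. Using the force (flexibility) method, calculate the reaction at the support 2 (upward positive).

Choose R_2 as the redundant. The primary structure is the cantilever fixed at 1.
Downward deflection at the released point 2 due to the loads:
  point load 108.3 at a = 7: Pa²(3L − a)/(6EI) = 30956/EI
  point load 10 at a = 3.5: Pa²(3L − a)/(6EI) = 786/EI
  UDL 24: wL⁴/(8EI) = 115248/EI
  δ_0 = 146990/EI
Tip deflection under a unit load at 2: L³/(3EI) = 914.7/EI.
Compatibility at 2: δ_0 − R_2·δ_{22} = 0, so R_2 = 146990/914.7 = 160.7 kN.

R_2 = 160.7 kN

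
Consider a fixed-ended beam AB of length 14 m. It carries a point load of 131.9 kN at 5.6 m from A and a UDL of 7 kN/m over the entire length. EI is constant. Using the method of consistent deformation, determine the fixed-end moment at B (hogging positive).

Take the two fixed-end moments M_A, M_B as redundants; the released structure is the simple span AB.
Simple-span end rotations at A and B under the given loads:
  at A: point load 131.9 at a = 5.6: Pab(L + b)/(6LEI) = 1655/EI
  at B: point load 131.9 at a = 5.6: Pab(L + a)/(6LEI) = 1448/EI
  at A: UDL 7: wL³/(24EI) = 800.3/EI
  at B: UDL 7: wL³/(24EI) = 800.3/EI
  θ_A0 = 2455/EI,  θ_B0 = 2248/EI
Flexibility coefficients: a unit moment at one end gives L/(3EI) there and L/(6EI) at the far end, so f₁₁ = f₂₂ = 4.667/EI and f₁₂ = f₂₁ = 2.333/EI.
Compatibility — zero rotation at each built-in end:
  4.667 M_A + 2.333 M_B = 2455
  2.333 M_A + 4.667 M_B = 2248
Solving the pair gives M_A = 380.2 kN·m and M_B = 291.6 kN·m (hogging).

M_B = 291.6 kN·m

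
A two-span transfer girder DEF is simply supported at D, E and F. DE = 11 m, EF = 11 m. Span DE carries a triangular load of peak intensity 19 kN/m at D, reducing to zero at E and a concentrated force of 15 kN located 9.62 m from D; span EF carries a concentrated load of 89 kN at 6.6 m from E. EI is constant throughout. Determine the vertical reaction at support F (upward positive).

Release continuity at E by inserting a hinge; the redundant is the internal moment M_E. The primary structure is two simply-supported spans DE and EF.
Rotations at E on the released spans (each span's end-slope, ×1/EI):
  span DE: triangular load, peak 19: 7w₀L³/(360EI) = 491.7/EI
  span DE: point load 15 at a = 9.62: Pab(L + a)/(6LEI) = 62.21/EI
  span EF: point load 89 at a = 6.6: Pab(L + b)/(6LEI) = 603.1/EI
  relative rotation θ_0 = (553.9 + 603.1)/EI = 1157/EI
A unit hogging moment at E produces rotation L₁/(3EI) + L₂/(3EI) = 7.333/EI.
Compatibility: M_E·(L₁+L₂)/(3EI) = θ_0, giving M_E = 157.8 kN·m (hogging).
Span EF, ΣM about F: R_E^{EF}·11 = 391.6 + 157.8, so R_E^{EF} = 49.94 kN and R_F = 89 − 49.94 = 39.06 kN.

R_F = 39.06 kN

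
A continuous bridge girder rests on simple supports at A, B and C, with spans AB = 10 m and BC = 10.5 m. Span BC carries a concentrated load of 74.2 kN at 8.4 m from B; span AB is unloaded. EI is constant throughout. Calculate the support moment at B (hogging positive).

Release continuity at B by inserting a hinge; the redundant is the internal moment M_B. The primary structure is two simply-supported spans AB and BC.
End slopes at the hinge B, treating each span as simply supported:
  span BC: point load 74.2 at a = 8.4: Pab(L + b)/(6LEI) = 261.8/EI
  relative rotation θ_0 = (0 + 261.8)/EI = 261.8/EI
A unit hogging moment at B produces rotation L₁/(3EI) + L₂/(3EI) = 6.833/EI.
Compatibility: M_B·(L₁+L₂)/(3EI) = θ_0, giving M_B = 38.31 kN·m (hogging).

M_B = 38.31 kN·m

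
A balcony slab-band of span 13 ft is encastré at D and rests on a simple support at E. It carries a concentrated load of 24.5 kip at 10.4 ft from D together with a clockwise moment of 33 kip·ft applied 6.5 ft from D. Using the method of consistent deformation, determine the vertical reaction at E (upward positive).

R_E = 20.1 kip

Release the roller at E. Primary structure: cantilever fixed at D.
Deflection at E on the released cantilever, summing each load's contribution:
  point load 24.5 at a = 10.4: Pa²(3L − a)/(6EI) = 12631/EI
  clockwise couple 33 at a = 6.5: M₀a(2L − a)/(2EI) = 2091/EI
  δ_0 = 14723/EI
Tip deflection under a unit load at E: L³/(3EI) = 732.3/EI.
The prop prevents deflection at E: R_E = δ_0/δ_{EE} = 14723/732.3 = 20.1 kip.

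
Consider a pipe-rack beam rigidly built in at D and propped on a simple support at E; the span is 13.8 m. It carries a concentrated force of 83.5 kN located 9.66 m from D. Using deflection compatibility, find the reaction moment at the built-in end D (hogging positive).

M_D = 157.3 kN·m

Choose R_E as the redundant. The primary structure is the cantilever fixed at D.
Free-end deflection of the primary structure under the applied loading (downward +):
  point load 83.5 at a = 9.66: Pa²(3L − a)/(6EI) = 41219/EI
Tip deflection under a unit load at E: L³/(3EI) = 876/EI.
Compatibility at E: δ_0 − R_E·δ_{EE} = 0, so R_E = 41219/876 = 47.05 kN.
Moment equilibrium about D: M_D = Σ(load moments about D) − R_E·L = 806.6 − 47.05×13.8 = 157.3 kN·m.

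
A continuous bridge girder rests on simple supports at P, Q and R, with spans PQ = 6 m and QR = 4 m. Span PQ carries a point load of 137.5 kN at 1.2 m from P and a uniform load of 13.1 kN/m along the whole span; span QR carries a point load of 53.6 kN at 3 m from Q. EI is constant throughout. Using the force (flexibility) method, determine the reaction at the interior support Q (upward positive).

R_Q = 118.9 kN

Release continuity at Q by inserting a hinge; the redundant is the internal moment M_Q. The primary structure is two simply-supported spans PQ and QR.
Discontinuity in slope at Q on the released structure — sum the simple-span end rotations:
  span PQ: point load 137.5 at a = 1.2: Pab(L + a)/(6LEI) = 158.4/EI
  span PQ: UDL 13.1: wL³/(24EI) = 117.9/EI
  span QR: point load 53.6 at a = 3: Pab(L + b)/(6LEI) = 33.5/EI
  relative rotation θ_0 = (276.3 + 33.5)/EI = 309.8/EI
A unit hogging moment at Q produces rotation L₁/(3EI) + L₂/(3EI) = 3.333/EI.
Slope continuity at Q: θ_0 = M_Q·3.333/EI, so M_Q = 309.8/3.333 = 92.94 kN·m (hogging).
Span PQ, ΣM about P with M_Q applied at Q: R_Q^{PQ}·6 = 400.8 + 92.94, so R_Q^{PQ} = 82.29 kN and R_P = 216.1 − 82.29 = 133.8 kN.
Span QR, ΣM about R: R_Q^{QR}·4 = 53.6 + 92.94, so R_Q^{QR} = 36.63 kN and R_R = 53.6 − 36.63 = 16.96 kN.
R_Q = 82.29 + 36.63 = 118.9 kN.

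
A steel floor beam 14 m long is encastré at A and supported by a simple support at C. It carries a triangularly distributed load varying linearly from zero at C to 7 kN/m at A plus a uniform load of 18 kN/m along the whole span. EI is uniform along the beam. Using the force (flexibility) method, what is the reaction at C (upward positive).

R_C = 104.3 kN

Release the roller at C. Primary structure: cantilever fixed at A.
Downward deflection at the released point C due to the loads:
  triangular load, peak 7 at the fixed end: w₀L⁴/(30EI) = 8964/EI
  UDL 18: wL⁴/(8EI) = 86436/EI
  δ_0 = 95400/EI
Flexibility coefficient — unit upward force at C: δ_{CC} = L³/(3EI) = 914.7/EI.
Compatibility at C: δ_0 − R_C·δ_{CC} = 0, so R_C = 95400/914.7 = 104.3 kN.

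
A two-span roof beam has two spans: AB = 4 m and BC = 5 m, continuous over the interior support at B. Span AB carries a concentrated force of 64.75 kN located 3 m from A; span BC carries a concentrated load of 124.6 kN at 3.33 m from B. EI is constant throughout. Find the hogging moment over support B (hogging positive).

M_B = 70.24 kN·m

Take M_B as the redundant. Released structure: two simple spans AB and BC with a hinge at B.
Discontinuity in slope at B on the released structure — sum the simple-span end rotations:
  span AB: point load 64.75 at a = 3: Pab(L + a)/(6LEI) = 56.66/EI
  span BC: point load 124.6 at a = 3.33: Pab(L + b)/(6LEI) = 154.1/EI
  relative rotation θ_0 = (56.66 + 154.1)/EI = 210.7/EI
A unit hogging moment at B produces rotation L₁/(3EI) + L₂/(3EI) = 3/EI.
Compatibility: M_B·(L₁+L₂)/(3EI) = θ_0, giving M_B = 70.24 kN·m (hogging).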